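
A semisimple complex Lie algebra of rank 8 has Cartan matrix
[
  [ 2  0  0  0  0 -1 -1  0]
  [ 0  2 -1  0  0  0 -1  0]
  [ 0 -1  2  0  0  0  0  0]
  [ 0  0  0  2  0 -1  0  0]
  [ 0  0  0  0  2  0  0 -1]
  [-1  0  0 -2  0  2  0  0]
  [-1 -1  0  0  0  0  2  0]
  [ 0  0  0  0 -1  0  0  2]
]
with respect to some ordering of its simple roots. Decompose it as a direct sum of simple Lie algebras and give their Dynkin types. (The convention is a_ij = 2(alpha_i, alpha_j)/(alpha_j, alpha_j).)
type A_2 + type B_6

The diagram associated to this matrix has two connected components: the simple roots {alpha_5, alpha_8} form a chain of 2 nodes with single edges (A_2), and {alpha_1, alpha_2, alpha_3, alpha_4, alpha_6, alpha_7} form a chain of 6 nodes with a double edge at one end; the terminal node there is the unique short simple root (B_6). A semisimple Lie algebra decomposes uniquely as the direct sum of simple ideals, one per connected component of its Dynkin diagram, so g ≅ A_2 ⊕ B_6 (dimension 8 + 78 = 86).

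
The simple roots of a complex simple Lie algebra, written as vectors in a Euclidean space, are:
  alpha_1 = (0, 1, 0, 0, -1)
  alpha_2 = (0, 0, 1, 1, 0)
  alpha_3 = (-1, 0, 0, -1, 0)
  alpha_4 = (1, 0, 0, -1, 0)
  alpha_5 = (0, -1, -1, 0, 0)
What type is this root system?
type D_5

Compute the Cartan integers a_ij = 2(alpha_i, alpha_j)/(alpha_j, alpha_j); the resulting 5x5 Cartan matrix is
[[2, 0, 0, 0, -1], [0, 2, -1, -1, -1], [0, -1, 2, 0, 0], [0, -1, 0, 2, 0], [-1, -1, 0, 0, 2]].
All simple roots have the same length, so the diagram is simply laced. The associated Dynkin diagram is a chain of 3 nodes with a fork of two nodes at one end (D_5), so the type is D_5 (the algebra so(10)).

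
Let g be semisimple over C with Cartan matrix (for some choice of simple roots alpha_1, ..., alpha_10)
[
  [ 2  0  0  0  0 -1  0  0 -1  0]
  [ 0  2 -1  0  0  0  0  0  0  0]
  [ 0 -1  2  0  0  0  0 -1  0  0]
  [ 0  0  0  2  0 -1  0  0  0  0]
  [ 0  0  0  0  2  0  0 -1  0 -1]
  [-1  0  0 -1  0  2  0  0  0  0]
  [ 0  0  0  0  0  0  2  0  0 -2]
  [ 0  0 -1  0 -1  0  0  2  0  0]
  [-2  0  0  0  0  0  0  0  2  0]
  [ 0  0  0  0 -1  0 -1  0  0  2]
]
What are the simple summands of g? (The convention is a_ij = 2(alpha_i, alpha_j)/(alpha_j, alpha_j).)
The diagram associated to this matrix has two connected components: the simple roots {alpha_1, alpha_4, alpha_6, alpha_9} form a chain of 4 nodes with a double edge at one end; the terminal node there is the unique long simple root (C_4), and {alpha_2, alpha_3, alpha_5, alpha_7, alpha_8, alpha_10} form a chain of 6 nodes with a double edge at one end; the terminal node there is the unique long simple root (C_6). A semisimple Lie algebra decomposes uniquely as the direct sum of simple ideals, one per connected component of its Dynkin diagram, so g ≅ C_4 ⊕ C_6 (dimension 36 + 78 = 114).

C_4 + C_6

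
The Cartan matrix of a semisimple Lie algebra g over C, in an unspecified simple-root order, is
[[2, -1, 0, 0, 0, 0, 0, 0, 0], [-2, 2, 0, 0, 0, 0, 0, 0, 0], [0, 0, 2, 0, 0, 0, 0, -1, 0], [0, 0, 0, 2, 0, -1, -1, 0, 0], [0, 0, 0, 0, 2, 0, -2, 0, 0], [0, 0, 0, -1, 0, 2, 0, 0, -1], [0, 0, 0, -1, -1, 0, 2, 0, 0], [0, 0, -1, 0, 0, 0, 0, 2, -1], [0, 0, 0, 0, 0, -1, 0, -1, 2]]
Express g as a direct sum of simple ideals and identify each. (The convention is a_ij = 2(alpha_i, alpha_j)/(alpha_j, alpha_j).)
B_2 (so(5)) ⊕ C_7 (sp(14))

The diagram associated to this matrix has two connected components: the simple roots {alpha_1, alpha_2} form a chain of 2 nodes with a double edge at one end; the terminal node there is the unique short simple root (B_2), and {alpha_3, alpha_4, alpha_5, alpha_6, alpha_7, alpha_8, alpha_9} form a chain of 7 nodes with a double edge at one end; the terminal node there is the unique long simple root (C_7). A semisimple Lie algebra decomposes uniquely as the direct sum of simple ideals, one per connected component of its Dynkin diagram, so g ≅ B_2 ⊕ C_7 (dimension 10 + 105 = 115).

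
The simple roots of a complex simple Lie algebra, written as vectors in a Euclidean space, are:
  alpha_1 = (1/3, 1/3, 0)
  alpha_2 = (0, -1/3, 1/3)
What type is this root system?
A_2 (sl(3))

Compute the Cartan integers a_ij = 2(alpha_i, alpha_j)/(alpha_j, alpha_j); the resulting 2x2 Cartan matrix is
[[2, -1], [-1, 2]].
All simple roots have the same length, so the diagram is simply laced. The associated Dynkin diagram is a chain of 2 nodes with single edges (A_2), so the type is A_2 (the algebra sl(3)).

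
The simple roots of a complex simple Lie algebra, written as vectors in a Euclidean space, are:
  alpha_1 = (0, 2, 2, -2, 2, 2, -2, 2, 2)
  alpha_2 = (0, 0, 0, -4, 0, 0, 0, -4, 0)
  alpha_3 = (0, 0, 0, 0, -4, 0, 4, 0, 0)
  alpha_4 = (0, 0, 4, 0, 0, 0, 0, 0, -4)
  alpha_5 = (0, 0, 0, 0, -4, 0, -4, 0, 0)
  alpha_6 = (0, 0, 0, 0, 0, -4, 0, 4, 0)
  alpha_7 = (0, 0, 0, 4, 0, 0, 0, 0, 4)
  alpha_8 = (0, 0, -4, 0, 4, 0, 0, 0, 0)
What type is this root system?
type E_8

Compute the Cartan integers a_ij = 2(alpha_i, alpha_j)/(alpha_j, alpha_j); the resulting 8x8 Cartan matrix is
[[2, 0, -1, 0, 0, 0, 0, 0], [0, 2, 0, 0, 0, -1, -1, 0], [-1, 0, 2, 0, 0, 0, 0, -1], [0, 0, 0, 2, 0, 0, -1, -1], [0, 0, 0, 0, 2, 0, 0, -1], [0, -1, 0, 0, 0, 2, 0, 0], [0, -1, 0, -1, 0, 0, 2, 0], [0, 0, -1, -1, -1, 0, 0, 2]].
All simple roots have the same length, so the diagram is simply laced. The associated Dynkin diagram is a chain of 7 nodes with one extra node attached to the third node from one end (E_8), so the type is E_8.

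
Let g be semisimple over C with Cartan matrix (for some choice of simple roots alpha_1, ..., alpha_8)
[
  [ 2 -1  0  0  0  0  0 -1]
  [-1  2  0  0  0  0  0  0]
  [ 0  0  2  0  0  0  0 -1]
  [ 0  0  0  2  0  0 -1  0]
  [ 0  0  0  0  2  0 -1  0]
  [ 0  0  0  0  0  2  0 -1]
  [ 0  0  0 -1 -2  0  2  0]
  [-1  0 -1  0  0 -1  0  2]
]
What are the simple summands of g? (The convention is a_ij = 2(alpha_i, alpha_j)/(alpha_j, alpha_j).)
B_3 (so(7)) ⊕ D_5 (so(10))

The diagram associated to this matrix has two connected components: the simple roots {alpha_4, alpha_5, alpha_7} form a chain of 3 nodes with a double edge at one end; the terminal node there is the unique short simple root (B_3), and {alpha_1, alpha_2, alpha_3, alpha_6, alpha_8} form a chain of 3 nodes with a fork of two nodes at one end (D_5). A semisimple Lie algebra decomposes uniquely as the direct sum of simple ideals, one per connected component of its Dynkin diagram, so g ≅ B_3 ⊕ D_5 (dimension 21 + 45 = 66).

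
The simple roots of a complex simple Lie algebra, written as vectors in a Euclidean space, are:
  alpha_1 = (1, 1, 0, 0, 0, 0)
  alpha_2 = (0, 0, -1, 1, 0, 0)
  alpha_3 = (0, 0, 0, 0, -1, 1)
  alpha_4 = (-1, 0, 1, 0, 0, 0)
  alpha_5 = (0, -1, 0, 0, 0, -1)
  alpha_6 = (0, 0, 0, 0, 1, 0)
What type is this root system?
Compute the Cartan integers a_ij = 2(alpha_i, alpha_j)/(alpha_j, alpha_j); the resulting 6x6 Cartan matrix is
[[2, 0, 0, -1, -1, 0], [0, 2, 0, -1, 0, 0], [0, 0, 2, 0, -1, -2], [-1, -1, 0, 2, 0, 0], [-1, 0, -1, 0, 2, 0], [0, 0, -1, 0, 0, 2]].
The roots have two lengths (squared-length ratio 2:1); the short ones are alpha_{6}. The associated Dynkin diagram is a chain of 6 nodes with a double edge at one end; the terminal node there is the unique short simple root (B_6), so the type is B_6 (the algebra so(13)).

B6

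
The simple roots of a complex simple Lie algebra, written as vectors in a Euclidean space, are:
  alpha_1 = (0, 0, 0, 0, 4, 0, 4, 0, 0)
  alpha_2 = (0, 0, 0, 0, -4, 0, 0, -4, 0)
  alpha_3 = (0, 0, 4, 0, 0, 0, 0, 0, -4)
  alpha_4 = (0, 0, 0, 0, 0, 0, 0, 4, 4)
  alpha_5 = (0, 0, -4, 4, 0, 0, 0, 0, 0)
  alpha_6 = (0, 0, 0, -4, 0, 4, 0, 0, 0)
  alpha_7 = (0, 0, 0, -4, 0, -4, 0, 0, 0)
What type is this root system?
D_7 (so(14))

Compute the Cartan integers a_ij = 2(alpha_i, alpha_j)/(alpha_j, alpha_j); the resulting 7x7 Cartan matrix is
[[2, -1, 0, 0, 0, 0, 0], [-1, 2, 0, -1, 0, 0, 0], [0, 0, 2, -1, -1, 0, 0], [0, -1, -1, 2, 0, 0, 0], [0, 0, -1, 0, 2, -1, -1], [0, 0, 0, 0, -1, 2, 0], [0, 0, 0, 0, -1, 0, 2]].
All simple roots have the same length, so the diagram is simply laced. The associated Dynkin diagram is a chain of 5 nodes with a fork of two nodes at one end (D_7), so the type is D_7 (the algebra so(14)).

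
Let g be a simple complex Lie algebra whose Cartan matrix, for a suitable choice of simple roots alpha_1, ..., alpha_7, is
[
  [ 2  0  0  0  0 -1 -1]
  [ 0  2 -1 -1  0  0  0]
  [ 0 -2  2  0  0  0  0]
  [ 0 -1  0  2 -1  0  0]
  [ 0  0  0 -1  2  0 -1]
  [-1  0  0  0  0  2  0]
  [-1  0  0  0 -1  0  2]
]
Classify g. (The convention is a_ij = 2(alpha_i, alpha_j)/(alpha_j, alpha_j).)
The matrix has rank 7 with 2's on the diagonal. Reading the off-diagonal entries as Dynkin edges (a single edge where a_ij = a_ji = -1; a double or triple edge where a_ij * a_ji = 2 or 3), the diagram is a chain of 7 nodes with a double edge at one end; the terminal node there is the unique long simple root (C_7). One simple-root ordering that puts it in standard form is (alpha_6, alpha_1, alpha_7, alpha_5, alpha_4, alpha_2, alpha_3). So the algebra is type C_7, i.e. sp(14).

C7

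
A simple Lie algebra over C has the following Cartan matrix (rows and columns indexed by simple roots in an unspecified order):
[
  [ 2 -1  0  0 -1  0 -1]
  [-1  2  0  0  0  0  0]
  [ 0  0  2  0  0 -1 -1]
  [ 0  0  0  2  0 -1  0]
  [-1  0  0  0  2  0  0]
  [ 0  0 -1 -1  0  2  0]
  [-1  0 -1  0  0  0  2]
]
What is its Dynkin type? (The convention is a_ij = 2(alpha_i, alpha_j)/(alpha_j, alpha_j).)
The matrix has rank 7 with 2's on the diagonal. Reading the off-diagonal entries as Dynkin edges (a single edge where a_ij = a_ji = -1; a double or triple edge where a_ij * a_ji = 2 or 3), the diagram is a chain of 5 nodes with a fork of two nodes at one end (D_7). One simple-root ordering that puts it in standard form is (alpha_4, alpha_6, alpha_3, alpha_7, alpha_1, alpha_5, alpha_2). So the algebra is type D_7, i.e. so(14).

D_7 (so(14))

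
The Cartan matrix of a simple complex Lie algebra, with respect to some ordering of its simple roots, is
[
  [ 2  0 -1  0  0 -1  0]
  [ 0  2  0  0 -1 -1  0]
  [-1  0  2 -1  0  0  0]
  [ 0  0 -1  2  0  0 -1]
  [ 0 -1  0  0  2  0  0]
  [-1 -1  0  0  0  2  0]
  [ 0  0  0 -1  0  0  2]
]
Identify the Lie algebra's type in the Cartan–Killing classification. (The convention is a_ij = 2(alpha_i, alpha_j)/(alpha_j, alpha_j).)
A_7 (sl(8))

The matrix has rank 7 with 2's on the diagonal. Reading the off-diagonal entries as Dynkin edges (a single edge where a_ij = a_ji = -1; a double or triple edge where a_ij * a_ji = 2 or 3), the diagram is a chain of 7 nodes with single edges (A_7). One simple-root ordering that puts it in standard form is (alpha_5, alpha_2, alpha_6, alpha_1, alpha_3, alpha_4, alpha_7). So the algebra is type A_7, i.e. sl(8).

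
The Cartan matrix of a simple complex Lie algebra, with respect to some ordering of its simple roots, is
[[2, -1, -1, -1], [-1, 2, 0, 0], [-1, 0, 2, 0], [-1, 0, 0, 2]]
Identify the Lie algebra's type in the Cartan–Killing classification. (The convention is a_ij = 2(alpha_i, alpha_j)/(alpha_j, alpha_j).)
The matrix has rank 4 with 2's on the diagonal. Reading the off-diagonal entries as Dynkin edges (a single edge where a_ij = a_ji = -1; a double or triple edge where a_ij * a_ji = 2 or 3), the diagram is a chain of 2 nodes with a fork of two nodes at one end (D_4). One simple-root ordering that puts it in standard form is (alpha_4, alpha_1, alpha_3, alpha_2). So the algebra is type D_4, i.e. so(8).

type D_4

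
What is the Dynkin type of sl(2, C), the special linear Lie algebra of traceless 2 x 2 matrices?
A1

This is sl(2), which has dimension 2^2 - 1 = 3 and rank 2 - 1 = 1 (a Cartan subalgebra is the diagonal traceless matrices). In the classification of classical Lie algebras, the special linear algebra sl(n+1) has type A_n; here n = 1, so the Dynkin diagram is a chain of 1 nodes with single edges (A_1). Hence the type is A_1.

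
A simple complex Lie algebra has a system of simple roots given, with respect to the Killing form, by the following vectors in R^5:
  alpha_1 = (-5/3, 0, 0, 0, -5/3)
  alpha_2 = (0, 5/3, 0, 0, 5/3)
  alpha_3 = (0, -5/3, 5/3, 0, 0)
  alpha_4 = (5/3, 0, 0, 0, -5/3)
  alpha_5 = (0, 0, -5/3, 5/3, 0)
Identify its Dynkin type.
type D_5

Compute the Cartan integers a_ij = 2(alpha_i, alpha_j)/(alpha_j, alpha_j); the resulting 5x5 Cartan matrix is
[[2, -1, 0, 0, 0], [-1, 2, -1, -1, 0], [0, -1, 2, 0, -1], [0, -1, 0, 2, 0], [0, 0, -1, 0, 2]].
All simple roots have the same length, so the diagram is simply laced. The associated Dynkin diagram is a chain of 3 nodes with a fork of two nodes at one end (D_5), so the type is D_5 (the algebra so(10)).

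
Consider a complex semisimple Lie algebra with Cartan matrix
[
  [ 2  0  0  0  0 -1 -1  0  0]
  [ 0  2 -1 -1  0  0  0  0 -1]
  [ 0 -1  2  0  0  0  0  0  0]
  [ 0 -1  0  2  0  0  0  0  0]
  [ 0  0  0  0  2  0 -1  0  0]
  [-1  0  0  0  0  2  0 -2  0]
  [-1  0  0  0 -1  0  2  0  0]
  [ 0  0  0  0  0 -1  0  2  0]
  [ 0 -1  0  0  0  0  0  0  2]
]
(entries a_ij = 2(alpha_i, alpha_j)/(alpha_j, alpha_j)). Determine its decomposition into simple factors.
The diagram associated to this matrix has two connected components: the simple roots {alpha_1, alpha_5, alpha_6, alpha_7, alpha_8} form a chain of 5 nodes with a double edge at one end; the terminal node there is the unique short simple root (B_5), and {alpha_2, alpha_3, alpha_4, alpha_9} form a chain of 2 nodes with a fork of two nodes at one end (D_4). A semisimple Lie algebra decomposes uniquely as the direct sum of simple ideals, one per connected component of its Dynkin diagram, so g ≅ B_5 ⊕ D_4 (dimension 55 + 28 = 83).

B5 ⊕ D4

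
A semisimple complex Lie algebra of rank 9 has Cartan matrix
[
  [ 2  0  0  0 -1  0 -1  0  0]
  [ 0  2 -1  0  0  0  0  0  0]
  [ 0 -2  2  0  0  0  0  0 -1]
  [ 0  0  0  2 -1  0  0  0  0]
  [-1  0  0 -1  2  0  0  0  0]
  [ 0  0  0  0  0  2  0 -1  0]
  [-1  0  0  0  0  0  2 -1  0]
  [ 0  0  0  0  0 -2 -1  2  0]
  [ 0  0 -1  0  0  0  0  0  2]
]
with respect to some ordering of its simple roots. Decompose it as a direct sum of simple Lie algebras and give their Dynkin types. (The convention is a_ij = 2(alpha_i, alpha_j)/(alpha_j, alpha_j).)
B_3 (so(7)) + B_6 (so(13))

The diagram associated to this matrix has two connected components: the simple roots {alpha_2, alpha_3, alpha_9} form a chain of 3 nodes with a double edge at one end; the terminal node there is the unique short simple root (B_3), and {alpha_1, alpha_4, alpha_5, alpha_6, alpha_7, alpha_8} form a chain of 6 nodes with a double edge at one end; the terminal node there is the unique short simple root (B_6). A semisimple Lie algebra decomposes uniquely as the direct sum of simple ideals, one per connected component of its Dynkin diagram, so g ≅ B_3 ⊕ B_6 (dimension 21 + 78 = 99).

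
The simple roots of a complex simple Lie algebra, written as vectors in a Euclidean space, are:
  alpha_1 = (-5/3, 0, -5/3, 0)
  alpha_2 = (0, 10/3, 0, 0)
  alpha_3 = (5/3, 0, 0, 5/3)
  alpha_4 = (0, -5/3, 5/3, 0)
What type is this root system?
Compute the Cartan integers a_ij = 2(alpha_i, alpha_j)/(alpha_j, alpha_j); the resulting 4x4 Cartan matrix is
[[2, 0, -1, -1], [0, 2, 0, -2], [-1, 0, 2, 0], [-1, -1, 0, 2]].
The roots have two lengths (squared-length ratio 2:1); the short ones are alpha_{1,3,4}. The associated Dynkin diagram is a chain of 4 nodes with a double edge at one end; the terminal node there is the unique long simple root (C_4), so the type is C_4 (the algebra sp(8)).

type C_4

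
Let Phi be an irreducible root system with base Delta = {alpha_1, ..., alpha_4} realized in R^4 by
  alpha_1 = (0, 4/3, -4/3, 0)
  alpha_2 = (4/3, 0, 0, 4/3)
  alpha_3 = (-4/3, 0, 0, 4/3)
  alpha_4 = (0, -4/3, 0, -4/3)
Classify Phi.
Compute the Cartan integers a_ij = 2(alpha_i, alpha_j)/(alpha_j, alpha_j); the resulting 4x4 Cartan matrix is
[[2, 0, 0, -1], [0, 2, 0, -1], [0, 0, 2, -1], [-1, -1, -1, 2]].
All simple roots have the same length, so the diagram is simply laced. The associated Dynkin diagram is a chain of 2 nodes with a fork of two nodes at one end (D_4), so the type is D_4 (the algebra so(8)).

type D_4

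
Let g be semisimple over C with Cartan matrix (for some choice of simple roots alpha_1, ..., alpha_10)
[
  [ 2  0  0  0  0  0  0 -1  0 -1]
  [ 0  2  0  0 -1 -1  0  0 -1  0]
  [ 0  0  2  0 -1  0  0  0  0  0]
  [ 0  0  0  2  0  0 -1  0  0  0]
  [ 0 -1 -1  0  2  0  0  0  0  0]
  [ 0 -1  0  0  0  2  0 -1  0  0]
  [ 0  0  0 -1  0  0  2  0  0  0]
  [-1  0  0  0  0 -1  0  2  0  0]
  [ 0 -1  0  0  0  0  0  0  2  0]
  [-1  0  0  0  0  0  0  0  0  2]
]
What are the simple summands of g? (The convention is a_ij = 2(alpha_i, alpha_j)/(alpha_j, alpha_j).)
A_2 (sl(3)) ⊕ E_8

The diagram associated to this matrix has two connected components: the simple roots {alpha_4, alpha_7} form a chain of 2 nodes with single edges (A_2), and {alpha_1, alpha_2, alpha_3, alpha_5, alpha_6, alpha_8, alpha_9, alpha_10} form a chain of 7 nodes with one extra node attached to the third node from one end (E_8). A semisimple Lie algebra decomposes uniquely as the direct sum of simple ideals, one per connected component of its Dynkin diagram, so g ≅ A_2 ⊕ E_8 (dimension 8 + 248 = 256).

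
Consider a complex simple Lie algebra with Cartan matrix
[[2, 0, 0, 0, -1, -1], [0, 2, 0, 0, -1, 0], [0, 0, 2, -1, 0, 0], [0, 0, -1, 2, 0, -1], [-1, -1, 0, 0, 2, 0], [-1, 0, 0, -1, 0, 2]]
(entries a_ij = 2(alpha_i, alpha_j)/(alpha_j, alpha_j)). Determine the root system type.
The matrix has rank 6 with 2's on the diagonal. Reading the off-diagonal entries as Dynkin edges (a single edge where a_ij = a_ji = -1; a double or triple edge where a_ij * a_ji = 2 or 3), the diagram is a chain of 6 nodes with single edges (A_6). One simple-root ordering that puts it in standard form is (alpha_3, alpha_4, alpha_6, alpha_1, alpha_5, alpha_2). So the algebra is type A_6, i.e. sl(7).

A_6 (sl(7))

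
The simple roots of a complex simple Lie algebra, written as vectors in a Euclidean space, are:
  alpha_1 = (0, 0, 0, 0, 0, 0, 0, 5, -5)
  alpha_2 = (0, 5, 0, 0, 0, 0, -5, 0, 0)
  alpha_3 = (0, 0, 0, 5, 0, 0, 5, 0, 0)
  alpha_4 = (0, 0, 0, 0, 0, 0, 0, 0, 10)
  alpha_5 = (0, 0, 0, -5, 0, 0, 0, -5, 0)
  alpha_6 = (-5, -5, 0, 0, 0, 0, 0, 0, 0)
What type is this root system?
Compute the Cartan integers a_ij = 2(alpha_i, alpha_j)/(alpha_j, alpha_j); the resulting 6x6 Cartan matrix is
[[2, 0, 0, -1, -1, 0], [0, 2, -1, 0, 0, -1], [0, -1, 2, 0, -1, 0], [-2, 0, 0, 2, 0, 0], [-1, 0, -1, 0, 2, 0], [0, -1, 0, 0, 0, 2]].
The roots have two lengths (squared-length ratio 2:1); the short ones are alpha_{1,2,3,5,6}. The associated Dynkin diagram is a chain of 6 nodes with a double edge at one end; the terminal node there is the unique long simple root (C_6), so the type is C_6 (the algebra sp(12)).

C6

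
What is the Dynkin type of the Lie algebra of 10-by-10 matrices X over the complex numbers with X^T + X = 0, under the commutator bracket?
D_5

This is so(10) with 10 even, which has dimension 10(10-1)/2 = 45 and rank 10/2 = 5. In the classification of classical Lie algebras, the orthogonal algebra so(2n) in an even number of variables has type D_n; here n = 5, so the Dynkin diagram is a chain of 3 nodes with a fork of two nodes at one end (D_5). Hence the type is D_5.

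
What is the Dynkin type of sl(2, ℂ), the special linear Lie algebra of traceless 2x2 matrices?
This is sl(2), which has dimension 2^2 - 1 = 3 and rank 2 - 1 = 1 (a Cartan subalgebra is the diagonal traceless matrices). In the classification of classical Lie algebras, the special linear algebra sl(n+1) has type A_n; here n = 1, so the Dynkin diagram is a chain of 1 nodes with single edges (A_1). Hence the type is A_1.

A_1 (sl(2))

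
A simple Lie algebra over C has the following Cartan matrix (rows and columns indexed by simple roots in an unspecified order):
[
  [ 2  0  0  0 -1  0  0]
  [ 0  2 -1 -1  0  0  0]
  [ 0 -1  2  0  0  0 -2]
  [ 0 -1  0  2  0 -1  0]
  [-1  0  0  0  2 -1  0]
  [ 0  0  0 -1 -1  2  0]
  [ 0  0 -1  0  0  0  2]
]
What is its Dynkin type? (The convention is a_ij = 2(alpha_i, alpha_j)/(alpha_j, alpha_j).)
B_7

The matrix has rank 7 with 2's on the diagonal. Reading the off-diagonal entries as Dynkin edges (a single edge where a_ij = a_ji = -1; a double or triple edge where a_ij * a_ji = 2 or 3), the diagram is a chain of 7 nodes with a double edge at one end; the terminal node there is the unique short simple root (B_7). One simple-root ordering that puts it in standard form is (alpha_1, alpha_5, alpha_6, alpha_4, alpha_2, alpha_3, alpha_7). So the algebra is type B_7, i.e. so(15).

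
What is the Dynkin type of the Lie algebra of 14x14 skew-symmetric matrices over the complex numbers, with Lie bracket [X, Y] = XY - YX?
This is so(14) with 14 even, which has dimension 14(14-1)/2 = 91 and rank 14/2 = 7. In the classification of classical Lie algebras, the orthogonal algebra so(2n) in an even number of variables has type D_n; here n = 7, so the Dynkin diagram is a chain of 5 nodes with a fork of two nodes at one end (D_7). Hence the type is D_7.

D7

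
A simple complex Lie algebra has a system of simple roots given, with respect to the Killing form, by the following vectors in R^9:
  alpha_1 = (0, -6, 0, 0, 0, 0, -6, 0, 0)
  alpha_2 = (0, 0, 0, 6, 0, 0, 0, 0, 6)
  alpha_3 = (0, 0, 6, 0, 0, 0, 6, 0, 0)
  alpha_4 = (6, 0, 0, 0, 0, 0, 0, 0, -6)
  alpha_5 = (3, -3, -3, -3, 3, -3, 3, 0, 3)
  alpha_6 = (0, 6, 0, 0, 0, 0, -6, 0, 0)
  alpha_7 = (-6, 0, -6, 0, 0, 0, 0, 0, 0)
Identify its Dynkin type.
E_7

Compute the Cartan integers a_ij = 2(alpha_i, alpha_j)/(alpha_j, alpha_j); the resulting 7x7 Cartan matrix is
[[2, 0, -1, 0, 0, 0, 0], [0, 2, 0, -1, 0, 0, 0], [-1, 0, 2, 0, 0, -1, -1], [0, -1, 0, 2, 0, 0, -1], [0, 0, 0, 0, 2, -1, 0], [0, 0, -1, 0, -1, 2, 0], [0, 0, -1, -1, 0, 0, 2]].
All simple roots have the same length, so the diagram is simply laced. The associated Dynkin diagram is a chain of 6 nodes with one extra node attached to the third node from one end (E_7), so the type is E_7.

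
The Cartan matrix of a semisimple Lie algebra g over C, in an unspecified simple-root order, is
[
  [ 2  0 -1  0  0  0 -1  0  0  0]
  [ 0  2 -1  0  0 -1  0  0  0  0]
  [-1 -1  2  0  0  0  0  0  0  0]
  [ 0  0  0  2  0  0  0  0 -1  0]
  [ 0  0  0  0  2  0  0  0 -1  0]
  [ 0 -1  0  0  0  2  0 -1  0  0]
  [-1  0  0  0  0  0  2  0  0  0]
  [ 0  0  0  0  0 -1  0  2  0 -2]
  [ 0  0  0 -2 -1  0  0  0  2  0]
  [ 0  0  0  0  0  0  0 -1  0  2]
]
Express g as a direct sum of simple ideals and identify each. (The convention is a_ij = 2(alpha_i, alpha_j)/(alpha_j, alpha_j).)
The diagram associated to this matrix has two connected components: the simple roots {alpha_4, alpha_5, alpha_9} form a chain of 3 nodes with a double edge at one end; the terminal node there is the unique short simple root (B_3), and {alpha_1, alpha_2, alpha_3, alpha_6, alpha_7, alpha_8, alpha_10} form a chain of 7 nodes with a double edge at one end; the terminal node there is the unique short simple root (B_7). A semisimple Lie algebra decomposes uniquely as the direct sum of simple ideals, one per connected component of its Dynkin diagram, so g ≅ B_3 ⊕ B_7 (dimension 21 + 105 = 126).

B3 + B7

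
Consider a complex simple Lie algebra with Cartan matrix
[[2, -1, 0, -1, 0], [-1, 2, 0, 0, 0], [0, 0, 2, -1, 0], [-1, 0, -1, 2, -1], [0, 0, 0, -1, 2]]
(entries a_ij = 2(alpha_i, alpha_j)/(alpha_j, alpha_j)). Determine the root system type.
D_5 (so(10))

The matrix has rank 5 with 2's on the diagonal. Reading the off-diagonal entries as Dynkin edges (a single edge where a_ij = a_ji = -1; a double or triple edge where a_ij * a_ji = 2 or 3), the diagram is a chain of 3 nodes with a fork of two nodes at one end (D_5). One simple-root ordering that puts it in standard form is (alpha_2, alpha_1, alpha_4, alpha_5, alpha_3). So the algebra is type D_5, i.e. so(10).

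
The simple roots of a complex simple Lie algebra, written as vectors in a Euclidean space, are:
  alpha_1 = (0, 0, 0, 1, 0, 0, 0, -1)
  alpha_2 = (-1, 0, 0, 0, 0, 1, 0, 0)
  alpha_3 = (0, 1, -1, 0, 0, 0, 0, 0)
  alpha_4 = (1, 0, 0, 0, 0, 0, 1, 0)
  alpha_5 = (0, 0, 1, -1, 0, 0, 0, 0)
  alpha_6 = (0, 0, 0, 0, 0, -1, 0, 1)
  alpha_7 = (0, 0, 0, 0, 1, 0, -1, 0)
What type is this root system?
Compute the Cartan integers a_ij = 2(alpha_i, alpha_j)/(alpha_j, alpha_j); the resulting 7x7 Cartan matrix is
[[2, 0, 0, 0, -1, -1, 0], [0, 2, 0, -1, 0, -1, 0], [0, 0, 2, 0, -1, 0, 0], [0, -1, 0, 2, 0, 0, -1], [-1, 0, -1, 0, 2, 0, 0], [-1, -1, 0, 0, 0, 2, 0], [0, 0, 0, -1, 0, 0, 2]].
All simple roots have the same length, so the diagram is simply laced. The associated Dynkin diagram is a chain of 7 nodes with single edges (A_7), so the type is A_7 (the algebra sl(8)).

A_7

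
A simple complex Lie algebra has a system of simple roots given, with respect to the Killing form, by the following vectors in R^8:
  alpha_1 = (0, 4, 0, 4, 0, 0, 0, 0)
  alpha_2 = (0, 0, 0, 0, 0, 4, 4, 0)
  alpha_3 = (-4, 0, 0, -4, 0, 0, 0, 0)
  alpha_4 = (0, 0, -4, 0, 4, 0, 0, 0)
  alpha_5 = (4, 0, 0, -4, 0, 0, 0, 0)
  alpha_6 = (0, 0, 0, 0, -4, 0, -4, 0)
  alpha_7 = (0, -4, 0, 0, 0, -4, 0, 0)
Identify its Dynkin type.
Compute the Cartan integers a_ij = 2(alpha_i, alpha_j)/(alpha_j, alpha_j); the resulting 7x7 Cartan matrix is
[[2, 0, -1, 0, -1, 0, -1], [0, 2, 0, 0, 0, -1, -1], [-1, 0, 2, 0, 0, 0, 0], [0, 0, 0, 2, 0, -1, 0], [-1, 0, 0, 0, 2, 0, 0], [0, -1, 0, -1, 0, 2, 0], [-1, -1, 0, 0, 0, 0, 2]].
All simple roots have the same length, so the diagram is simply laced. The associated Dynkin diagram is a chain of 5 nodes with a fork of two nodes at one end (D_7), so the type is D_7 (the algebra so(14)).

D7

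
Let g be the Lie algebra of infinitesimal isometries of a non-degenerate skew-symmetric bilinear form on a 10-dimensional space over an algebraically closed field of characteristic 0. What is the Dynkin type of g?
This is sp(10), which has dimension 10(10+1)/2 = 55 and rank 10/2 = 5. In the classification of classical Lie algebras, the symplectic algebra sp(2n) has type C_n; here n = 5, so the Dynkin diagram is a chain of 5 nodes with a double edge at one end; the terminal node there is the unique long simple root (C_5). Hence the type is C_5.

type C_5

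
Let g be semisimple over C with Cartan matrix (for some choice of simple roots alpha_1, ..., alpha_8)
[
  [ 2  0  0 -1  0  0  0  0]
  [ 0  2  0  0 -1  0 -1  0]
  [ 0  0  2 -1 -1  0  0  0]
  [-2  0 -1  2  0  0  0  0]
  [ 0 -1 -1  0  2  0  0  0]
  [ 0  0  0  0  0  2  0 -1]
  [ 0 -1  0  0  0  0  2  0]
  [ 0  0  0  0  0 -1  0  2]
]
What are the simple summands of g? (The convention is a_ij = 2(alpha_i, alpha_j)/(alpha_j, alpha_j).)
The diagram associated to this matrix has two connected components: the simple roots {alpha_6, alpha_8} form a chain of 2 nodes with single edges (A_2), and {alpha_1, alpha_2, alpha_3, alpha_4, alpha_5, alpha_7} form a chain of 6 nodes with a double edge at one end; the terminal node there is the unique short simple root (B_6). A semisimple Lie algebra decomposes uniquely as the direct sum of simple ideals, one per connected component of its Dynkin diagram, so g ≅ A_2 ⊕ B_6 (dimension 8 + 78 = 86).

A_2 (sl(3)) + B_6 (so(13))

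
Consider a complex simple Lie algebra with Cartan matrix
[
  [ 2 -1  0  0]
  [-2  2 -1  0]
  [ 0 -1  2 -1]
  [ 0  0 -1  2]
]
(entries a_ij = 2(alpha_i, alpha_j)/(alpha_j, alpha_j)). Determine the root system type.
The matrix has rank 4 with 2's on the diagonal. Reading the off-diagonal entries as Dynkin edges (a single edge where a_ij = a_ji = -1; a double or triple edge where a_ij * a_ji = 2 or 3), the diagram is a chain of 4 nodes with a double edge at one end; the terminal node there is the unique short simple root (B_4). One simple-root ordering that puts it in standard form is (alpha_4, alpha_3, alpha_2, alpha_1). So the algebra is type B_4, i.e. so(9).

type B_4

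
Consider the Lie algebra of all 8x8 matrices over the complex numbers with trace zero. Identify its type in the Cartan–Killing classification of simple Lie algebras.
A_7 (sl(8))

This is sl(8), which has dimension 8^2 - 1 = 63 and rank 8 - 1 = 7 (a Cartan subalgebra is the diagonal traceless matrices). In the classification of classical Lie algebras, the special linear algebra sl(n+1) has type A_n; here n = 7, so the Dynkin diagram is a chain of 7 nodes with single edges (A_7). Hence the type is A_7.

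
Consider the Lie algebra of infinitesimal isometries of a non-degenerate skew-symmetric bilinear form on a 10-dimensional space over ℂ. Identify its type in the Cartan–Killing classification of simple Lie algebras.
C_5

This is sp(10), which has dimension 10(10+1)/2 = 55 and rank 10/2 = 5. In the classification of classical Lie algebras, the symplectic algebra sp(2n) has type C_n; here n = 5, so the Dynkin diagram is a chain of 5 nodes with a double edge at one end; the terminal node there is the unique long simple root (C_5). Hence the type is C_5.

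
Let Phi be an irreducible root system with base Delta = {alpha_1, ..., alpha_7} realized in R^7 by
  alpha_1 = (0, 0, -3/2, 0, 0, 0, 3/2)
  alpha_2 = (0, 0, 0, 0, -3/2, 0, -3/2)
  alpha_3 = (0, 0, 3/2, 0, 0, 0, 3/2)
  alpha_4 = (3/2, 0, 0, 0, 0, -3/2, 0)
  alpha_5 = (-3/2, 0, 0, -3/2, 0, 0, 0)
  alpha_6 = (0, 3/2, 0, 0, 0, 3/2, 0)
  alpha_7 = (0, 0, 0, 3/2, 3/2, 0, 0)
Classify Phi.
D_7 (so(14))

Compute the Cartan integers a_ij = 2(alpha_i, alpha_j)/(alpha_j, alpha_j); the resulting 7x7 Cartan matrix is
[[2, -1, 0, 0, 0, 0, 0], [-1, 2, -1, 0, 0, 0, -1], [0, -1, 2, 0, 0, 0, 0], [0, 0, 0, 2, -1, -1, 0], [0, 0, 0, -1, 2, 0, -1], [0, 0, 0, -1, 0, 2, 0], [0, -1, 0, 0, -1, 0, 2]].
All simple roots have the same length, so the diagram is simply laced. The associated Dynkin diagram is a chain of 5 nodes with a fork of two nodes at one end (D_7), so the type is D_7 (the algebra so(14)).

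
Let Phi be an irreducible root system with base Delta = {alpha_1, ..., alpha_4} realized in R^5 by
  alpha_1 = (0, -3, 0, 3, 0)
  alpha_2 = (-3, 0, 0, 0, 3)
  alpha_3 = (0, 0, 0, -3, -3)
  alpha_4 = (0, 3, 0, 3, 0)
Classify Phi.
D4

Compute the Cartan integers a_ij = 2(alpha_i, alpha_j)/(alpha_j, alpha_j); the resulting 4x4 Cartan matrix is
[[2, 0, -1, 0], [0, 2, -1, 0], [-1, -1, 2, -1], [0, 0, -1, 2]].
All simple roots have the same length, so the diagram is simply laced. The associated Dynkin diagram is a chain of 2 nodes with a fork of two nodes at one end (D_4), so the type is D_4 (the algebra so(8)).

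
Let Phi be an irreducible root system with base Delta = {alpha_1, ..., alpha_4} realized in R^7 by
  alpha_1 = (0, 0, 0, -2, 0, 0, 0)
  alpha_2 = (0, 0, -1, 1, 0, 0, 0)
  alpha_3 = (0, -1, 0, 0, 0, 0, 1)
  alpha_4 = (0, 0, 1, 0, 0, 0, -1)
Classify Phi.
C_4

Compute the Cartan integers a_ij = 2(alpha_i, alpha_j)/(alpha_j, alpha_j); the resulting 4x4 Cartan matrix is
[[2, -2, 0, 0], [-1, 2, 0, -1], [0, 0, 2, -1], [0, -1, -1, 2]].
The roots have two lengths (squared-length ratio 2:1); the short ones are alpha_{2,3,4}. The associated Dynkin diagram is a chain of 4 nodes with a double edge at one end; the terminal node there is the unique long simple root (C_4), so the type is C_4 (the algebra sp(8)).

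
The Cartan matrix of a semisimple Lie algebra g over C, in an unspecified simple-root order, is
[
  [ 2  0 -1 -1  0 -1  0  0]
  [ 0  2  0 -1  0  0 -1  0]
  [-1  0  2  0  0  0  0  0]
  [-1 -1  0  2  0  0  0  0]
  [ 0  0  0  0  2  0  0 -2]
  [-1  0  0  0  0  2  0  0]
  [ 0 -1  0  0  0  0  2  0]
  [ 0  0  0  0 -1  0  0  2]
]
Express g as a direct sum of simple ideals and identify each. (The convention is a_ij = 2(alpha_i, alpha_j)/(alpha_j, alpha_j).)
The diagram associated to this matrix has two connected components: the simple roots {alpha_5, alpha_8} form a chain of 2 nodes with a double edge at one end; the terminal node there is the unique short simple root (B_2), and {alpha_1, alpha_2, alpha_3, alpha_4, alpha_6, alpha_7} form a chain of 4 nodes with a fork of two nodes at one end (D_6). A semisimple Lie algebra decomposes uniquely as the direct sum of simple ideals, one per connected component of its Dynkin diagram, so g ≅ B_2 ⊕ D_6 (dimension 10 + 66 = 76).

type B_2 ⊕ type D_6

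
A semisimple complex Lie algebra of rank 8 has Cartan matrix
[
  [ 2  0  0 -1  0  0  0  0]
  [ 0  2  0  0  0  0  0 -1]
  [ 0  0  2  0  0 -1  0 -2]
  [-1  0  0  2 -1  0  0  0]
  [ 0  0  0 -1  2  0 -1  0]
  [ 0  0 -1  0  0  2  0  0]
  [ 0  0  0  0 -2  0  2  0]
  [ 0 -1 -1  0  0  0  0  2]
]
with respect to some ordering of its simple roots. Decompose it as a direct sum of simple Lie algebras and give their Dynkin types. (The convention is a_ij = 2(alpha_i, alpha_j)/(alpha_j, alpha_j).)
The diagram associated to this matrix has two connected components: the simple roots {alpha_1, alpha_4, alpha_5, alpha_7} form a chain of 4 nodes with a double edge at one end; the terminal node there is the unique long simple root (C_4), and {alpha_2, alpha_3, alpha_6, alpha_8} form a chain of 4 nodes with a double edge between the middle two (F_4). A semisimple Lie algebra decomposes uniquely as the direct sum of simple ideals, one per connected component of its Dynkin diagram, so g ≅ C_4 ⊕ F_4 (dimension 36 + 52 = 88).

type C_4 ⊕ type F_4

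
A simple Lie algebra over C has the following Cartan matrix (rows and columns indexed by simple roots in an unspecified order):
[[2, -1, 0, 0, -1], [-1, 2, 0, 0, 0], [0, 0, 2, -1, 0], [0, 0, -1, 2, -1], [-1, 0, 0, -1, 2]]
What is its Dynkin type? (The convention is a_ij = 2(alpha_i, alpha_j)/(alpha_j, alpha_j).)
The matrix has rank 5 with 2's on the diagonal. Reading the off-diagonal entries as Dynkin edges (a single edge where a_ij = a_ji = -1; a double or triple edge where a_ij * a_ji = 2 or 3), the diagram is a chain of 5 nodes with single edges (A_5). One simple-root ordering that puts it in standard form is (alpha_2, alpha_1, alpha_5, alpha_4, alpha_3). So the algebra is type A_5, i.e. sl(6).

A_5 (sl(6))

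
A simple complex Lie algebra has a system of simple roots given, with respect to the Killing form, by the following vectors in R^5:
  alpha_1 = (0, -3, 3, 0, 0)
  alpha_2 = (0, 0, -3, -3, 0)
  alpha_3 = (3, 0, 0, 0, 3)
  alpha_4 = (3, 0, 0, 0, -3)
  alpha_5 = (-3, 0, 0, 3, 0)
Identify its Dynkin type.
D_5 (so(10))

Compute the Cartan integers a_ij = 2(alpha_i, alpha_j)/(alpha_j, alpha_j); the resulting 5x5 Cartan matrix is
[[2, -1, 0, 0, 0], [-1, 2, 0, 0, -1], [0, 0, 2, 0, -1], [0, 0, 0, 2, -1], [0, -1, -1, -1, 2]].
All simple roots have the same length, so the diagram is simply laced. The associated Dynkin diagram is a chain of 3 nodes with a fork of two nodes at one end (D_5), so the type is D_5 (the algebra so(10)).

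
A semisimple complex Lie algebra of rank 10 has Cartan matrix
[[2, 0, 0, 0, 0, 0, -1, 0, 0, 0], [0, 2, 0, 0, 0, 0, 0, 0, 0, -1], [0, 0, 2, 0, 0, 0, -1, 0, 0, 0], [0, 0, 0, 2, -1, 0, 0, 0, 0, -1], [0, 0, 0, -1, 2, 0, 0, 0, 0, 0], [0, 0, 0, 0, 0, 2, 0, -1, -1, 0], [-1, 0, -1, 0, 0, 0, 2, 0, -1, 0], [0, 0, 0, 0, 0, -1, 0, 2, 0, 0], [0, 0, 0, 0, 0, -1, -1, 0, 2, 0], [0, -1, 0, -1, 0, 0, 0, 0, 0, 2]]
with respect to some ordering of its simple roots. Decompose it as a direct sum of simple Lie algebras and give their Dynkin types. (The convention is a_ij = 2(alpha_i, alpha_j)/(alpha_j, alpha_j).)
A_4 + D_6

The diagram associated to this matrix has two connected components: the simple roots {alpha_2, alpha_4, alpha_5, alpha_10} form a chain of 4 nodes with single edges (A_4), and {alpha_1, alpha_3, alpha_6, alpha_7, alpha_8, alpha_9} form a chain of 4 nodes with a fork of two nodes at one end (D_6). A semisimple Lie algebra decomposes uniquely as the direct sum of simple ideals, one per connected component of its Dynkin diagram, so g ≅ A_4 ⊕ D_6 (dimension 24 + 66 = 90).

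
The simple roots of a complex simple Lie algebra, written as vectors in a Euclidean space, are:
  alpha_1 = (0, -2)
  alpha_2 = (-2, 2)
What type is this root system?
B_2 (so(5))

Compute the Cartan integers a_ij = 2(alpha_i, alpha_j)/(alpha_j, alpha_j); the resulting 2x2 Cartan matrix is
[[2, -1], [-2, 2]].
The roots have two lengths (squared-length ratio 2:1); the short ones are alpha_{1}. The associated Dynkin diagram is a chain of 2 nodes with a double edge at one end; the terminal node there is the unique short simple root (B_2), so the type is B_2 (the algebra so(5)).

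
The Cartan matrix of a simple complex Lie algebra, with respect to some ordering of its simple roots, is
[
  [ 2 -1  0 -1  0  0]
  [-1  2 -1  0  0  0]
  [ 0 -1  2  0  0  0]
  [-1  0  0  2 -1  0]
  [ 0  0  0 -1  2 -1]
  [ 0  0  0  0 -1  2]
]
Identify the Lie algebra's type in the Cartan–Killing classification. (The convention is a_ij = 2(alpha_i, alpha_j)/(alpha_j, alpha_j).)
A6

The matrix has rank 6 with 2's on the diagonal. Reading the off-diagonal entries as Dynkin edges (a single edge where a_ij = a_ji = -1; a double or triple edge where a_ij * a_ji = 2 or 3), the diagram is a chain of 6 nodes with single edges (A_6). One simple-root ordering that puts it in standard form is (alpha_3, alpha_2, alpha_1, alpha_4, alpha_5, alpha_6). So the algebra is type A_6, i.e. sl(7).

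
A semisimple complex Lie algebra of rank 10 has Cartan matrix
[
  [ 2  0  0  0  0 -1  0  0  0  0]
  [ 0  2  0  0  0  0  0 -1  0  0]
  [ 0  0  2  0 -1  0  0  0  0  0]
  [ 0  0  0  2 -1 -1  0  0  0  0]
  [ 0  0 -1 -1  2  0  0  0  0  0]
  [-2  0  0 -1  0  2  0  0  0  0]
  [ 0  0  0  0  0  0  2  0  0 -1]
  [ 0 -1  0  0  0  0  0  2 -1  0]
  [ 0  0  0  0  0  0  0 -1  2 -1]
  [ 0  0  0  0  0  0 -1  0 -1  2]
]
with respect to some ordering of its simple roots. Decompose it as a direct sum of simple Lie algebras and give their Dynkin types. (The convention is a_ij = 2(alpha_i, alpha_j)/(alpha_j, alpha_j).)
A_5 (sl(6)) + B_5 (so(11))

The diagram associated to this matrix has two connected components: the simple roots {alpha_2, alpha_7, alpha_8, alpha_9, alpha_10} form a chain of 5 nodes with single edges (A_5), and {alpha_1, alpha_3, alpha_4, alpha_5, alpha_6} form a chain of 5 nodes with a double edge at one end; the terminal node there is the unique short simple root (B_5). A semisimple Lie algebra decomposes uniquely as the direct sum of simple ideals, one per connected component of its Dynkin diagram, so g ≅ A_5 ⊕ B_5 (dimension 35 + 55 = 90).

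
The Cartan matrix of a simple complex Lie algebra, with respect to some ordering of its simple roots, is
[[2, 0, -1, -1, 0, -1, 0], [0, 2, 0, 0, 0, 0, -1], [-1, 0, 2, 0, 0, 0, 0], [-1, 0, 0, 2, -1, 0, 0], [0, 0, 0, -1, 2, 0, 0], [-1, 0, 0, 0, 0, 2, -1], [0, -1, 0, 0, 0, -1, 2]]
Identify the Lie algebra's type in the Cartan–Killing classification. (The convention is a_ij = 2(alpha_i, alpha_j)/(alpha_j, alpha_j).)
The matrix has rank 7 with 2's on the diagonal. Reading the off-diagonal entries as Dynkin edges (a single edge where a_ij = a_ji = -1; a double or triple edge where a_ij * a_ji = 2 or 3), the diagram is a chain of 6 nodes with one extra node attached to the third node from one end (E_7). One simple-root ordering that puts it in standard form is (alpha_5, alpha_3, alpha_4, alpha_1, alpha_6, alpha_7, alpha_2). So the algebra is type E_7.

E_7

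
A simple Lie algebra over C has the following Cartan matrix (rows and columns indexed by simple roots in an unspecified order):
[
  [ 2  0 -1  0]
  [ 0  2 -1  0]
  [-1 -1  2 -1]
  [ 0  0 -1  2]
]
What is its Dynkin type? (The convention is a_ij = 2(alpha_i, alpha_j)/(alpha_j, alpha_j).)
The matrix has rank 4 with 2's on the diagonal. Reading the off-diagonal entries as Dynkin edges (a single edge where a_ij = a_ji = -1; a double or triple edge where a_ij * a_ji = 2 or 3), the diagram is a chain of 2 nodes with a fork of two nodes at one end (D_4). One simple-root ordering that puts it in standard form is (alpha_4, alpha_3, alpha_2, alpha_1). So the algebra is type D_4, i.e. so(8).

D4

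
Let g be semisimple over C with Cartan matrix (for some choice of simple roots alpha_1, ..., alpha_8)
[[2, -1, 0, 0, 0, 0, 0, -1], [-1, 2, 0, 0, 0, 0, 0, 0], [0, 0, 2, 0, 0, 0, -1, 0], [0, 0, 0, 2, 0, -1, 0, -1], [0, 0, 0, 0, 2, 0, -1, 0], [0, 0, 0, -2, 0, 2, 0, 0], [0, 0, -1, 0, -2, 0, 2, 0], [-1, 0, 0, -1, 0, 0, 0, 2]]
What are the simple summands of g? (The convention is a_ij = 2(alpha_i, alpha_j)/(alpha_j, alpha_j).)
The diagram associated to this matrix has two connected components: the simple roots {alpha_3, alpha_5, alpha_7} form a chain of 3 nodes with a double edge at one end; the terminal node there is the unique short simple root (B_3), and {alpha_1, alpha_2, alpha_4, alpha_6, alpha_8} form a chain of 5 nodes with a double edge at one end; the terminal node there is the unique long simple root (C_5). A semisimple Lie algebra decomposes uniquely as the direct sum of simple ideals, one per connected component of its Dynkin diagram, so g ≅ B_3 ⊕ C_5 (dimension 21 + 55 = 76).

B_3 + C_5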